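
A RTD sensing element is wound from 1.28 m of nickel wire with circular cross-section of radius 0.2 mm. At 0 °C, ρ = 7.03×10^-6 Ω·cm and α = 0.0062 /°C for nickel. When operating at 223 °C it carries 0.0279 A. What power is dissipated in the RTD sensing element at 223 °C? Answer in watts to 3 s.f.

ρ = 7.03×10^-6 Ω·cm = 7.03×10^-8 Ω·m
A = πr² = π(2.0000e-04 m)² = 1.257e-07 m²
R₍0₎ = ρL/A = (7.03×10^-8)(1.28)/(1.257e-07) = 0.7161 Ω
R₍223₎ = R₍0₎(1 + αΔT) = 0.7161 × (1 + 0.0062×223) = 1.706 Ω
P = I²R = (0.0279)² × 1.706 = 0.00133 W

0.00133 W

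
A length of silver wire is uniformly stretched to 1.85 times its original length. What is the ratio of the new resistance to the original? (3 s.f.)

3.42

Volume constant ⇒ A' = A/k with k = 1.85. R' = ρ(kL)/(A/k) = k²R.
Factor = 3.42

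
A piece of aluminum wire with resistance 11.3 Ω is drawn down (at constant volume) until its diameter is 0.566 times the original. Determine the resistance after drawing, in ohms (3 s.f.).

Volume constant ⇒ L' = L/r² with r = 0.566. R' = ρL'/A' = ρ(L/r²)/(πr²d₀²/4) = R/r⁴.
R' = 9.744 × 11.3 = 110 Ω

110 Ω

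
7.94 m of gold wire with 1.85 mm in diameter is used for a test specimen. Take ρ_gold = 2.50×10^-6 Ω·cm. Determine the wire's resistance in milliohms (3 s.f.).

73.8 mΩ

ρ = 2.50×10^-6 Ω·cm = 2.50×10^-8 Ω·m
A = π(d/2)² = π(9.2500e-04 m)² = 2.688e-06 m²
R = ρL/A = (2.50×10^-8)(7.94 m)/(2.688e-06 m²) = 73.8 mΩ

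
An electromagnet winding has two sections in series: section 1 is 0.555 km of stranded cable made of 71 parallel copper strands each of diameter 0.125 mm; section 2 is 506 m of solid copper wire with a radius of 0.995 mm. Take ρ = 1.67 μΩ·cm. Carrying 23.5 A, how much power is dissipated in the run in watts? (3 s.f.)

ρ = 1.67 μΩ·cm = 1.67×10^-8 Ω·m
Section 1: A_strand = π(6.2500e-05)² = 1.227e-08 m²; R₁ = ρL/(N·A_s) = (1.67×10^-8)(555)/(71×1.227e-08) = 10.64 Ω
Section 2: A = πr² = π(9.9500e-04 m)² = 3.110e-06 m²
R₂ = (1.67×10^-8)(506)/(3.110e-06) = 2.717 Ω
R = R₁ + R₂ = 13.35 Ω
P = I²R = (23.5)² × 13.35 = 7370 W

7370 W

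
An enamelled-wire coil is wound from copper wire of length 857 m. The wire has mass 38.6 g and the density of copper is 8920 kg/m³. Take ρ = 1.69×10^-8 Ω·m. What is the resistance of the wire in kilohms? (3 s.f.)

2.87 kΩ

A = m/(density·L) = 0.0386/(8920×857) = 5.0494e-09 m²
R = ρL/A = (1.69×10^-8)(857)/(5.0494e-09) = 2.87 kΩ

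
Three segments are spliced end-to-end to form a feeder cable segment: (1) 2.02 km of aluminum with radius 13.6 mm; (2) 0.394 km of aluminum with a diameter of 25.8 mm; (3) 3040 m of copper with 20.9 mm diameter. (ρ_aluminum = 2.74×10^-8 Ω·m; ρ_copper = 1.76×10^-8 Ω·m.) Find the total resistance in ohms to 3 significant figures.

Seg 1: A = πr² = π(1.3600e-02 m)² = 5.811e-04 m²
R_1 = (2.74×10^-8)(2020)/(5.811e-04) = 0.09525 Ω
Seg 2: A = π(d/2)² = π(1.2900e-02 m)² = 5.228e-04 m²
R_2 = (2.74×10^-8)(394)/(5.228e-04) = 0.02065 Ω
Seg 3: A = π(d/2)² = π(1.0450e-02 m)² = 3.431e-04 m²
R_3 = (1.76×10^-8)(3040)/(3.431e-04) = 0.156 Ω
R_total = R_1 + R_2 + R_3 = 0.272 Ω

0.272 Ω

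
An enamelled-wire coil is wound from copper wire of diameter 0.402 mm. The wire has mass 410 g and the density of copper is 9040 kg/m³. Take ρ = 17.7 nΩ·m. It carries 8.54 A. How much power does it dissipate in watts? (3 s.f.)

3630 W

ρ = 17.7 nΩ·m = 1.77×10^-8 Ω·m
A = π(d/2)² = π(2.0100e-04 m)² = 1.2692e-07 m²
L = m/(density·A) = 0.41/(9040×1.2692e-07) = 357.3 m
R = ρL/A = (1.77×10^-8)(357.3)/(1.2692e-07) = 49.83 Ω
P = I²R = (8.54)² × 49.83 = 3630 W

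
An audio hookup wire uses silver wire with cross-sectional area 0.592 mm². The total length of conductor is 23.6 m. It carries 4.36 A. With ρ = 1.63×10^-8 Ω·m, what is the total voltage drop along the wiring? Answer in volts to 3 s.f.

2.83 V

A = 0.592 mm² = 5.920e-07 m²
R = ρL/A = (1.63×10^-8)(23.6)/(5.920e-07) = 0.6498 Ω
V = IR = 4.36 × 0.6498 = 2.83 V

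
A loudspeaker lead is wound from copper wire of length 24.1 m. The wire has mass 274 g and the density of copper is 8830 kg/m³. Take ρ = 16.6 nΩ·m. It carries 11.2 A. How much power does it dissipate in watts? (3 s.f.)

39.0 W

ρ = 16.6 nΩ·m = 1.66×10^-8 Ω·m
A = m/(density·L) = 0.274/(8830×24.1) = 1.2876e-06 m²
R = ρL/A = (1.66×10^-8)(24.1)/(1.2876e-06) = 0.3107 Ω
P = I²R = (11.2)² × 0.3107 = 39.0 W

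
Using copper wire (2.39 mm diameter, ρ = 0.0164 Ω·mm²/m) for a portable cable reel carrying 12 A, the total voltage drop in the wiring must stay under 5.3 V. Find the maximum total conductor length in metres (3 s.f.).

121 m

ρ = 0.0164 Ω·mm²/m = 1.64×10^-8 Ω·m
A = π(d/2)² = π(1.1950e-03 m)² = 4.486e-06 m²
L_max = V_max·A/(1·ρI) = (5.3)(4.486e-06)/(1.64×10^-8×12) = 121 m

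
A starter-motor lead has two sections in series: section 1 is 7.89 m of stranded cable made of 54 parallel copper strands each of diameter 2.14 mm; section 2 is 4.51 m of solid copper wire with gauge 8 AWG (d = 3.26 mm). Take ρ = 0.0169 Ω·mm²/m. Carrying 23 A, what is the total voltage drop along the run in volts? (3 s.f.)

0.226 V

ρ = 0.0169 Ω·mm²/m = 1.69×10^-8 Ω·m
Section 1: A_strand = π(1.0700e-03)² = 3.597e-06 m²; R₁ = ρL/(N·A_s) = (1.69×10^-8)(7.89)/(54×3.597e-06) = 6.865×10^-4 Ω
Section 2: A = π(3.26/2 mm)² = π(1.6300e-03 m)² = 8.347e-06 m²
R₂ = (1.69×10^-8)(4.51)/(8.347e-06) = 0.009131 Ω
R = R₁ + R₂ = 0.009818 Ω
V = IR = 23 × 0.009818 = 0.226 V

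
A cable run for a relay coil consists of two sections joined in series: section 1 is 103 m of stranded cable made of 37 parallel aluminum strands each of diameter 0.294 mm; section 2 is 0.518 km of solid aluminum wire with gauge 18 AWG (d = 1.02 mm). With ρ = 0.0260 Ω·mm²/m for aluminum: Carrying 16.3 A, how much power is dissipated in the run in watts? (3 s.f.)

ρ = 0.0260 Ω·mm²/m = 2.60×10^-8 Ω·m
Section 1: A_strand = π(1.4700e-04)² = 6.789e-08 m²; R₁ = ρL/(N·A_s) = (2.60×10^-8)(103)/(37×6.789e-08) = 1.066 Ω
Section 2: A = π(1.02/2 mm)² = π(5.1000e-04 m)² = 8.171e-07 m²
R₂ = (2.60×10^-8)(518)/(8.171e-07) = 16.48 Ω
R = R₁ + R₂ = 17.55 Ω
P = I²R = (16.3)² × 17.55 = 4660 W

4660 W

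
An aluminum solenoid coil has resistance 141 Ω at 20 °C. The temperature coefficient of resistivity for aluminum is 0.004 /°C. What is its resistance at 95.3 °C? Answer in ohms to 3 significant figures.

ΔT = 95.3 − 20 = 75.3 °C
R = R₀(1 + αΔT) = 141 × (1 + 0.004×75.3) = 141 × 1.301 = 183 Ω

183 Ω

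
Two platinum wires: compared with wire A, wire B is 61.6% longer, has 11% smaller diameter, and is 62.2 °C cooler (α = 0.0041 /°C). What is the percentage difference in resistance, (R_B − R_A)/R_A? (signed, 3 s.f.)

52.0%

R ∝ ρL/d² with ρ ∝ (1+αΔT), so R_B/R_A = (1 + 61.6/100) × (1 − 11/100)⁻² × (1 − 0.0041×62.2)
= 1.616 × 1.262 × 0.745 = 1.52
(R_B − R_A)/R_A = 1.52 − 1 = 52.0%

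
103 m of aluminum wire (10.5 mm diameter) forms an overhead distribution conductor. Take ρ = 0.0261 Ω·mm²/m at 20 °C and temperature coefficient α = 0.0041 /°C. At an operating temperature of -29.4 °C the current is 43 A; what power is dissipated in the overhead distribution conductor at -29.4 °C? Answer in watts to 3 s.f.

45.8 W

ρ = 0.0261 Ω·mm²/m = 2.61×10^-8 Ω·m
A = π(d/2)² = π(5.2500e-03 m)² = 8.659e-05 m²
R₍20₎ = ρL/A = (2.61×10^-8)(103)/(8.659e-05) = 0.03105 Ω
R₍-29.4₎ = R₍20₎(1 + αΔT) = 0.03105 × (1 + 0.0041×-49.4) = 0.02476 Ω
P = I²R = (43)² × 0.02476 = 45.8 W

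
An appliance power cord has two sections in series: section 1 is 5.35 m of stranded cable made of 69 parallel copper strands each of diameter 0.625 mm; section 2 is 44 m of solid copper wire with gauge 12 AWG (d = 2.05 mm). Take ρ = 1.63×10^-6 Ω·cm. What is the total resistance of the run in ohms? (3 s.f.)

ρ = 1.63×10^-6 Ω·cm = 1.63×10^-8 Ω·m
Section 1: A_strand = π(3.1250e-04)² = 3.068e-07 m²; R₁ = ρL/(N·A_s) = (1.63×10^-8)(5.35)/(69×3.068e-07) = 0.004119 Ω
Section 2: A = π(2.05/2 mm)² = π(1.0250e-03 m)² = 3.301e-06 m²
R₂ = (1.63×10^-8)(44)/(3.301e-06) = 0.2173 Ω
R = R₁ + R₂ = 0.221 Ω

0.221 Ω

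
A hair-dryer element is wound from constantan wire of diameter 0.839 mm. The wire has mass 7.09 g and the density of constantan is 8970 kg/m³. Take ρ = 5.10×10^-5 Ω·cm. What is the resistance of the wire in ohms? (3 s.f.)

ρ = 5.10×10^-5 Ω·cm = 5.10×10^-7 Ω·m
A = π(d/2)² = π(4.1950e-04 m)² = 5.5286e-07 m²
L = m/(density·A) = 0.00709/(8970×5.5286e-07) = 1.43 m
R = ρL/A = (5.10×10^-7)(1.43)/(5.5286e-07) = 1.32 Ω

1.32 Ω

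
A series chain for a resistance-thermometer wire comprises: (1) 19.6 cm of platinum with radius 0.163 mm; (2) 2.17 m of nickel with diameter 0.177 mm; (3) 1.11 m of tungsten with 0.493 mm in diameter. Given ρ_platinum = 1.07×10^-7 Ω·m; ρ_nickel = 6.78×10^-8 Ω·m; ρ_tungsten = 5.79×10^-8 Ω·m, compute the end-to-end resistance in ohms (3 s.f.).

6.57 Ω

Seg 1: A = πr² = π(1.6300e-04 m)² = 8.347e-08 m²
R_1 = (1.07×10^-7)(0.196)/(8.347e-08) = 0.2513 Ω
Seg 2: A = π(d/2)² = π(8.8500e-05 m)² = 2.461e-08 m²
R_2 = (6.78×10^-8)(2.17)/(2.461e-08) = 5.979 Ω
Seg 3: A = π(d/2)² = π(2.4650e-04 m)² = 1.909e-07 m²
R_3 = (5.79×10^-8)(1.11)/(1.909e-07) = 0.3367 Ω
R_total = R_1 + R_2 + R_3 = 6.57 Ω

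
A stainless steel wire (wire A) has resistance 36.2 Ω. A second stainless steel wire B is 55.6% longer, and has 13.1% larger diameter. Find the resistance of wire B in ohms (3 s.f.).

44.0 Ω

R ∝ L/d², so R_B/R_A = (1 + 55.6/100) × (1 + 13.1/100)⁻²
= 1.556 × 0.7818 = 1.216
R_B = 1.216 × 36.2 = 44.0 Ω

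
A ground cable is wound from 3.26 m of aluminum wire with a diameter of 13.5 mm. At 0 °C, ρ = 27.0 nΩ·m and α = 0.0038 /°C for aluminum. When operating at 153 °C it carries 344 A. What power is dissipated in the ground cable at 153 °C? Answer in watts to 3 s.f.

ρ = 27.0 nΩ·m = 2.70×10^-8 Ω·m
A = π(d/2)² = π(6.7500e-03 m)² = 1.431e-04 m²
R₍0₎ = ρL/A = (2.70×10^-8)(3.26)/(1.431e-04) = 6.149×10^-4 Ω
R₍153₎ = R₍0₎(1 + αΔT) = 6.149×10^-4 × (1 + 0.0038×153) = 9.724×10^-4 Ω
P = I²R = (344)² × 9.724×10^-4 = 115 W

115 W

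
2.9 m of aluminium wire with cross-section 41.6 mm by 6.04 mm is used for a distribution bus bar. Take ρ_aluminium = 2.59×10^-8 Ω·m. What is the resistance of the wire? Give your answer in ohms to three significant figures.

2.99×10^-4 Ω

A = 41.6 × 6.04 mm² = 251 mm² = 2.513e-04 m²
R = ρL/A = (2.59×10^-8)(2.9 m)/(2.513e-04 m²) = 2.99×10^-4 Ω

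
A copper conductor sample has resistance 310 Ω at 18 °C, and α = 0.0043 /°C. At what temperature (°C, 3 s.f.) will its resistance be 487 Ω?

151 °C

R = R₀(1 + α(T − T₀)) ⇒ T = T₀ + (R/R₀ − 1)/α
T = 18 + (487/310 − 1)/0.0043 = 18 + (0.571)/0.0043 = 151 °C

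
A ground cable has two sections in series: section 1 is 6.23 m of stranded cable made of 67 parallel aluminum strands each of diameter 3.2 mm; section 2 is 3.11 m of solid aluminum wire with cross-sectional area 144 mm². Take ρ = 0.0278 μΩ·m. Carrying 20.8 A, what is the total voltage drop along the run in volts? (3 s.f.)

0.0192 V

ρ = 0.0278 μΩ·m = 2.78×10^-8 Ω·m
Section 1: A_strand = π(1.6000e-03)² = 8.042e-06 m²; R₁ = ρL/(N·A_s) = (2.78×10^-8)(6.23)/(67×8.042e-06) = 3.214×10^-4 Ω
Section 2: A = 144 mm² = 1.440e-04 m²
R₂ = (2.78×10^-8)(3.11)/(1.440e-04) = 6.004×10^-4 Ω
R = R₁ + R₂ = 9.218×10^-4 Ω
V = IR = 20.8 × 9.218×10^-4 = 0.0192 V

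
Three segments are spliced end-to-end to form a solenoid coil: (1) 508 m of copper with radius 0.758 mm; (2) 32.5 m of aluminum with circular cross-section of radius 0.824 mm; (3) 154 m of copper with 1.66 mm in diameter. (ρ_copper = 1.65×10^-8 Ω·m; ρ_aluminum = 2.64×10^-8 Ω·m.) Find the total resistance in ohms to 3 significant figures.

6.22 Ω

Seg 1: A = πr² = π(7.5800e-04 m)² = 1.805e-06 m²
R_1 = (1.65×10^-8)(508)/(1.805e-06) = 4.644 Ω
Seg 2: A = πr² = π(8.2400e-04 m)² = 2.133e-06 m²
R_2 = (2.64×10^-8)(32.5)/(2.133e-06) = 0.4022 Ω
Seg 3: A = π(d/2)² = π(8.3000e-04 m)² = 2.164e-06 m²
R_3 = (1.65×10^-8)(154)/(2.164e-06) = 1.174 Ω
R_total = R_1 + R_2 + R_3 = 6.22 Ω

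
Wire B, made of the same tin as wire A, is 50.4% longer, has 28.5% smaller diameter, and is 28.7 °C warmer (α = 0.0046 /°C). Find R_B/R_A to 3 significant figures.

3.33

R ∝ ρL/d² with ρ ∝ (1+αΔT), so R_B/R_A = (1 + 50.4/100) × (1 − 28.5/100)⁻² × (1 + 0.0046×28.7)
= 1.504 × 1.956 × 1.132 = 3.33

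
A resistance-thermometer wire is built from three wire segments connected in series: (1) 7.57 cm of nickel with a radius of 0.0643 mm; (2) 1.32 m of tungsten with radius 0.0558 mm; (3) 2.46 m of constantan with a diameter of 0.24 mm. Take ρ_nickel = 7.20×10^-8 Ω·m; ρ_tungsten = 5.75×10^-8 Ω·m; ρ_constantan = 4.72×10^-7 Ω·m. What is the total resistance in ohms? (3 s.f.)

Seg 1: A = πr² = π(6.4300e-05 m)² = 1.299e-08 m²
R_1 = (7.20×10^-8)(0.0757)/(1.299e-08) = 0.4196 Ω
Seg 2: A = πr² = π(5.5800e-05 m)² = 9.782e-09 m²
R_2 = (5.75×10^-8)(1.32)/(9.782e-09) = 7.759 Ω
Seg 3: A = π(d/2)² = π(1.2000e-04 m)² = 4.524e-08 m²
R_3 = (4.72×10^-7)(2.46)/(4.524e-08) = 25.67 Ω
R_total = R_1 + R_2 + R_3 = 33.8 Ω

33.8 Ω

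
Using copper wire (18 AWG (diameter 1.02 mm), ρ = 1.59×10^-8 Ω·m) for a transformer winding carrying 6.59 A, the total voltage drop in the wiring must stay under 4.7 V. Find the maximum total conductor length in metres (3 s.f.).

36.7 m

A = π(1.02/2 mm)² = π(5.1000e-04 m)² = 8.171e-07 m²
L_max = V_max·A/(1·ρI) = (4.7)(8.171e-07)/(1.59×10^-8×6.59) = 36.7 m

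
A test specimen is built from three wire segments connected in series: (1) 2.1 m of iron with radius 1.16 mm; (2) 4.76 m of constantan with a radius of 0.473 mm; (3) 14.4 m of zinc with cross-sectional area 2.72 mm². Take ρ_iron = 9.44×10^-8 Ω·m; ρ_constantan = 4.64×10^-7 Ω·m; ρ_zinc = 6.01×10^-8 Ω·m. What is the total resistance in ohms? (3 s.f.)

Seg 1: A = πr² = π(1.1600e-03 m)² = 4.227e-06 m²
R_1 = (9.44×10^-8)(2.1)/(4.227e-06) = 0.04689 Ω
Seg 2: A = πr² = π(4.7300e-04 m)² = 7.029e-07 m²
R_2 = (4.64×10^-7)(4.76)/(7.029e-07) = 3.142 Ω
Seg 3: A = 2.72 mm² = 2.720e-06 m²
R_3 = (6.01×10^-8)(14.4)/(2.720e-06) = 0.3182 Ω
R_total = R_1 + R_2 + R_3 = 3.51 Ω

3.51 Ω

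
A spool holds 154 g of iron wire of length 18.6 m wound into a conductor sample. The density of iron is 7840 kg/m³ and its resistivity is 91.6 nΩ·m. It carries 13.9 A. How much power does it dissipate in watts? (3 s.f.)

ρ = 91.6 nΩ·m = 9.16×10^-8 Ω·m
A = m/(density·L) = 0.154/(7840×18.6) = 1.0561e-06 m²
R = ρL/A = (9.16×10^-8)(18.6)/(1.0561e-06) = 1.613 Ω
P = I²R = (13.9)² × 1.613 = 312 W

312 W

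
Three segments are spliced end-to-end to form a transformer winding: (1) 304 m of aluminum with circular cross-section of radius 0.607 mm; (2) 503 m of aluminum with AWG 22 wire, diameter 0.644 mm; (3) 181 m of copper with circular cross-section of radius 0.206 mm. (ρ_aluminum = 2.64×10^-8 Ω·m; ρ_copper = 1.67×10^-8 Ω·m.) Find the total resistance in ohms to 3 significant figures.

Seg 1: A = πr² = π(6.0700e-04 m)² = 1.158e-06 m²
R_1 = (2.64×10^-8)(304)/(1.158e-06) = 6.933 Ω
Seg 2: A = π(0.644/2 mm)² = π(3.2200e-04 m)² = 3.257e-07 m²
R_2 = (2.64×10^-8)(503)/(3.257e-07) = 40.77 Ω
Seg 3: A = πr² = π(2.0600e-04 m)² = 1.333e-07 m²
R_3 = (1.67×10^-8)(181)/(1.333e-07) = 22.67 Ω
R_total = R_1 + R_2 + R_3 = 70.4 Ω

70.4 Ω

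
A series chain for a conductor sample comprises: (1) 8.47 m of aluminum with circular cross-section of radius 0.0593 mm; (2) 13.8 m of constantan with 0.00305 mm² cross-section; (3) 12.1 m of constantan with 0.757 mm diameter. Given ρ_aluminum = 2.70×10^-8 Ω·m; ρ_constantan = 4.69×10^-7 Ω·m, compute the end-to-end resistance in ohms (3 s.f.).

Seg 1: A = πr² = π(5.9300e-05 m)² = 1.105e-08 m²
R_1 = (2.70×10^-8)(8.47)/(1.105e-08) = 20.7 Ω
Seg 2: A = 0.00305 mm² = 3.050e-09 m²
R_2 = (4.69×10^-7)(13.8)/(3.050e-09) = 2122 Ω
Seg 3: A = π(d/2)² = π(3.7850e-04 m)² = 4.501e-07 m²
R_3 = (4.69×10^-7)(12.1)/(4.501e-07) = 12.61 Ω
R_total = R_1 + R_2 + R_3 = 2160 Ω

2160 Ω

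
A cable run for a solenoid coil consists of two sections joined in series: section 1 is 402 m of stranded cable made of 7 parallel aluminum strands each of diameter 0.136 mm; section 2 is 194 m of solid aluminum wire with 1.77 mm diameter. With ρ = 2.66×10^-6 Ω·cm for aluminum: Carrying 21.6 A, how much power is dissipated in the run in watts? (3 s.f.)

ρ = 2.66×10^-6 Ω·cm = 2.66×10^-8 Ω·m
Section 1: A_strand = π(6.8000e-05)² = 1.453e-08 m²; R₁ = ρL/(N·A_s) = (2.66×10^-8)(402)/(7×1.453e-08) = 105.2 Ω
Section 2: A = π(d/2)² = π(8.8500e-04 m)² = 2.461e-06 m²
R₂ = (2.66×10^-8)(194)/(2.461e-06) = 2.097 Ω
R = R₁ + R₂ = 107.3 Ω
P = I²R = (21.6)² × 107.3 = 50000 W

50000 W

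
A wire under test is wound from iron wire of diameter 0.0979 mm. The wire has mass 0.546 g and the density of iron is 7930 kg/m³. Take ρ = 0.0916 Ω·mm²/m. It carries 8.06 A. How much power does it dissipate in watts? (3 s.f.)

7230 W

ρ = 0.0916 Ω·mm²/m = 9.16×10^-8 Ω·m
A = π(d/2)² = π(4.8950e-05 m)² = 7.5276e-09 m²
L = m/(density·A) = 5.460×10^-4/(7930×7.5276e-09) = 9.147 m
R = ρL/A = (9.16×10^-8)(9.147)/(7.5276e-09) = 111.3 Ω
P = I²R = (8.06)² × 111.3 = 7230 W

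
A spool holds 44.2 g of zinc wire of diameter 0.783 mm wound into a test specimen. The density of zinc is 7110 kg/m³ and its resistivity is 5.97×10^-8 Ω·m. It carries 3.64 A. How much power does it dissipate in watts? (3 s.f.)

21.2 W

A = π(d/2)² = π(3.9150e-04 m)² = 4.8152e-07 m²
L = m/(density·A) = 0.0442/(7110×4.8152e-07) = 12.91 m
R = ρL/A = (5.97×10^-8)(12.91)/(4.8152e-07) = 1.601 Ω
P = I²R = (3.64)² × 1.601 = 21.2 W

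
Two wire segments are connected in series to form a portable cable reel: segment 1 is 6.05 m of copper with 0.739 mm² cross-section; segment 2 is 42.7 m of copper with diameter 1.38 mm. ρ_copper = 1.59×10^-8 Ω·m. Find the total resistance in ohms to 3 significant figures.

Segment 1: A = 0.739 mm² = 7.390e-07 m²
R₁ = ρL/A = (1.59×10^-8)(6.05)/(7.390e-07) = 0.1302 Ω
Segment 2: A = π(d/2)² = π(6.9000e-04 m)² = 1.496e-06 m²
R₂ = (1.59×10^-8)(42.7)/(1.496e-06) = 0.4539 Ω
R = R₁ + R₂ = 0.584 Ω

0.584 Ω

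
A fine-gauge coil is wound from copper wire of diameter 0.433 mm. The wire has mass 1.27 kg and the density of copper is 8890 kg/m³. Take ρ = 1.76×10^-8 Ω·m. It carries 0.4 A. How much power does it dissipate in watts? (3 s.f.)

A = π(d/2)² = π(2.1650e-04 m)² = 1.4725e-07 m²
L = m/(density·A) = 1.27/(8890×1.4725e-07) = 970.1 m
R = ρL/A = (1.76×10^-8)(970.1)/(1.4725e-07) = 116 Ω
P = I²R = (0.4)² × 116 = 18.6 W

18.6 W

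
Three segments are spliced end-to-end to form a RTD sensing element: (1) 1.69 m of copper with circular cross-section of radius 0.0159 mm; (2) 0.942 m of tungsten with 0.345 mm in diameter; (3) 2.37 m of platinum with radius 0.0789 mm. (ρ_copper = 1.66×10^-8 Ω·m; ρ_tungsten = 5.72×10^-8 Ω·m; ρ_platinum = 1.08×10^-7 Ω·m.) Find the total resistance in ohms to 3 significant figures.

Seg 1: A = πr² = π(1.5900e-05 m)² = 7.942e-10 m²
R_1 = (1.66×10^-8)(1.69)/(7.942e-10) = 35.32 Ω
Seg 2: A = π(d/2)² = π(1.7250e-04 m)² = 9.348e-08 m²
R_2 = (5.72×10^-8)(0.942)/(9.348e-08) = 0.5764 Ω
Seg 3: A = πr² = π(7.8900e-05 m)² = 1.956e-08 m²
R_3 = (1.08×10^-7)(2.37)/(1.956e-08) = 13.09 Ω
R_total = R_1 + R_2 + R_3 = 49.0 Ω

49.0 Ω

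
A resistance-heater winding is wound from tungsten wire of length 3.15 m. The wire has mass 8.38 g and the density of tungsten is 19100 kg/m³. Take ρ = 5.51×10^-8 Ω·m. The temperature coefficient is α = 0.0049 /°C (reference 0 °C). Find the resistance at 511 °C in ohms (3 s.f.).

A = m/(density·L) = 0.00838/(19100×3.15) = 1.3928e-07 m²
R = ρL/A = (5.51×10^-8)(3.15)/(1.3928e-07) = 1.246 Ω
R(511 °C) = 1.246 × (1 + 0.0049×511) = 4.37 Ω

4.37 Ω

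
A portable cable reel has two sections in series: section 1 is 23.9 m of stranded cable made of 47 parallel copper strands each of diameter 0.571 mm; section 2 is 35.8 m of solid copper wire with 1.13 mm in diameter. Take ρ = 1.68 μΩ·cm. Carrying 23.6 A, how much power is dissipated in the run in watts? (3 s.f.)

ρ = 1.68 μΩ·cm = 1.68×10^-8 Ω·m
Section 1: A_strand = π(2.8550e-04)² = 2.561e-07 m²; R₁ = ρL/(N·A_s) = (1.68×10^-8)(23.9)/(47×2.561e-07) = 0.03336 Ω
Section 2: A = π(d/2)² = π(5.6500e-04 m)² = 1.003e-06 m²
R₂ = (1.68×10^-8)(35.8)/(1.003e-06) = 0.5997 Ω
R = R₁ + R₂ = 0.6331 Ω
P = I²R = (23.6)² × 0.6331 = 353 W

353 W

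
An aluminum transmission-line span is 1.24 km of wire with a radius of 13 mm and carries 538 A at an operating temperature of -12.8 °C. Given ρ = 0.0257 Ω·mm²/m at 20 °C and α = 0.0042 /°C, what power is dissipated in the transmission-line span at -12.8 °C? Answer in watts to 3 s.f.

ρ = 0.0257 Ω·mm²/m = 2.57×10^-8 Ω·m
A = πr² = π(1.3000e-02 m)² = 5.309e-04 m²
R₍20₎ = ρL/A = (2.57×10^-8)(1240)/(5.309e-04) = 0.06002 Ω
R₍-12.8₎ = R₍20₎(1 + αΔT) = 0.06002 × (1 + 0.0042×-32.8) = 0.05175 Ω
P = I²R = (538)² × 0.05175 = 15000 W

15000 W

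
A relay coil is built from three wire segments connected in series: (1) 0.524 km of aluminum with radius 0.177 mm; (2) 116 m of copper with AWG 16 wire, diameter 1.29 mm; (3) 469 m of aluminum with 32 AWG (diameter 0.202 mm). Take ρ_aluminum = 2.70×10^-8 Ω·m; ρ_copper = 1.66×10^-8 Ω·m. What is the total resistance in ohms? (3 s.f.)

Seg 1: A = πr² = π(1.7700e-04 m)² = 9.842e-08 m²
R_1 = (2.70×10^-8)(524)/(9.842e-08) = 143.7 Ω
Seg 2: A = π(1.29/2 mm)² = π(6.4500e-04 m)² = 1.307e-06 m²
R_2 = (1.66×10^-8)(116)/(1.307e-06) = 1.473 Ω
Seg 3: A = π(0.202/2 mm)² = π(1.0100e-04 m)² = 3.205e-08 m²
R_3 = (2.70×10^-8)(469)/(3.205e-08) = 395.1 Ω
R_total = R_1 + R_2 + R_3 = 540 Ω

540 Ω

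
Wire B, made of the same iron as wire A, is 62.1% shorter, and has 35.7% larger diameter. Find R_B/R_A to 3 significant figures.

R ∝ L/d², so R_B/R_A = (1 − 62.1/100) × (1 + 35.7/100)⁻²
= 0.379 × 0.5431 = 0.206

0.206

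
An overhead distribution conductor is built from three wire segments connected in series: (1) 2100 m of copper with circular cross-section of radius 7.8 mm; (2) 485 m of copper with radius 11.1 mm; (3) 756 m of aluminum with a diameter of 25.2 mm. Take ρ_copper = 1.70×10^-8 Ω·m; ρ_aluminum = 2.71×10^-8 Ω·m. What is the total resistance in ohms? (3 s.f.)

0.249 Ω

Seg 1: A = πr² = π(7.8000e-03 m)² = 1.911e-04 m²
R_1 = (1.70×10^-8)(2100)/(1.911e-04) = 0.1868 Ω
Seg 2: A = πr² = π(1.1100e-02 m)² = 3.871e-04 m²
R_2 = (1.70×10^-8)(485)/(3.871e-04) = 0.0213 Ω
Seg 3: A = π(d/2)² = π(1.2600e-02 m)² = 4.988e-04 m²
R_3 = (2.71×10^-8)(756)/(4.988e-04) = 0.04108 Ω
R_total = R_1 + R_2 + R_3 = 0.249 Ω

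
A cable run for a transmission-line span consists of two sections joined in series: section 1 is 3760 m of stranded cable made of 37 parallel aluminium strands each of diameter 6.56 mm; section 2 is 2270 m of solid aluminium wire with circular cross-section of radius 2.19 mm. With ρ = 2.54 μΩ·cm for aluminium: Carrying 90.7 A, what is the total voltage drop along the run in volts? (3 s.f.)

ρ = 2.54 μΩ·cm = 2.54×10^-8 Ω·m
Section 1: A_strand = π(3.2800e-03)² = 3.380e-05 m²; R₁ = ρL/(N·A_s) = (2.54×10^-8)(3760)/(37×3.380e-05) = 0.07637 Ω
Section 2: A = πr² = π(2.1900e-03 m)² = 1.507e-05 m²
R₂ = (2.54×10^-8)(2270)/(1.507e-05) = 3.827 Ω
R = R₁ + R₂ = 3.903 Ω
V = IR = 90.7 × 3.903 = 354 V

354 V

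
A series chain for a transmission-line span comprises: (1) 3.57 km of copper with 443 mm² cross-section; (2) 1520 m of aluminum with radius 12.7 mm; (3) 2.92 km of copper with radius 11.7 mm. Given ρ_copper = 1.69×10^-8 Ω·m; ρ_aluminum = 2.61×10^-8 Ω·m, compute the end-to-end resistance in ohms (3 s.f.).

Seg 1: A = 443 mm² = 4.430e-04 m²
R_1 = (1.69×10^-8)(3570)/(4.430e-04) = 0.1362 Ω
Seg 2: A = πr² = π(1.2700e-02 m)² = 5.067e-04 m²
R_2 = (2.61×10^-8)(1520)/(5.067e-04) = 0.07829 Ω
Seg 3: A = πr² = π(1.1700e-02 m)² = 4.301e-04 m²
R_3 = (1.69×10^-8)(2920)/(4.301e-04) = 0.1147 Ω
R_total = R_1 + R_2 + R_3 = 0.329 Ω

0.329 Ω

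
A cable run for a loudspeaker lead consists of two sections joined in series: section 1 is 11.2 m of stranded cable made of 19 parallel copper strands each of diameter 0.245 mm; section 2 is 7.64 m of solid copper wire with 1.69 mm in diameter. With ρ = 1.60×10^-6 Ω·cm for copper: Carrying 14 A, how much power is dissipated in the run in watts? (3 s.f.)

49.9 W

ρ = 1.60×10^-6 Ω·cm = 1.60×10^-8 Ω·m
Section 1: A_strand = π(1.2250e-04)² = 4.714e-08 m²; R₁ = ρL/(N·A_s) = (1.60×10^-8)(11.2)/(19×4.714e-08) = 0.2001 Ω
Section 2: A = π(d/2)² = π(8.4500e-04 m)² = 2.243e-06 m²
R₂ = (1.60×10^-8)(7.64)/(2.243e-06) = 0.05449 Ω
R = R₁ + R₂ = 0.2546 Ω
P = I²R = (14)² × 0.2546 = 49.9 W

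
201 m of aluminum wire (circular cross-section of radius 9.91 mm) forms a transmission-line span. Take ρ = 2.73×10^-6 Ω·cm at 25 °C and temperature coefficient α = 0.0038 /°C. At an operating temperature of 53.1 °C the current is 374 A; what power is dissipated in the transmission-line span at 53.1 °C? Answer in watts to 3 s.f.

2750 W

ρ = 2.73×10^-6 Ω·cm = 2.73×10^-8 Ω·m
A = πr² = π(9.9100e-03 m)² = 3.085e-04 m²
R₍25₎ = ρL/A = (2.73×10^-8)(201)/(3.085e-04) = 0.01779 Ω
R₍53.1₎ = R₍25₎(1 + αΔT) = 0.01779 × (1 + 0.0038×28.1) = 0.01968 Ω
P = I²R = (374)² × 0.01968 = 2750 W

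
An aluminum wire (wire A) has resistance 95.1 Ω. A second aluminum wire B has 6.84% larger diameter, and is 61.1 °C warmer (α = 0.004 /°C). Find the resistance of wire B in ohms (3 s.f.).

R ∝ ρL/d² with ρ ∝ (1+αΔT), so R_B/R_A = (1 + 6.84/100)⁻² × (1 + 0.004×61.1)
= 0.8761 × 1.244 = 1.09
R_B = 1.09 × 95.1 = 104 Ω

104 Ω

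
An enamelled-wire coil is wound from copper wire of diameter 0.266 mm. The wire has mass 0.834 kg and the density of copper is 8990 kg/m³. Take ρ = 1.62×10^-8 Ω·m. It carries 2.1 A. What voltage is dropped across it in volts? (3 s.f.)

1020 V

A = π(d/2)² = π(1.3300e-04 m)² = 5.5572e-08 m²
L = m/(density·A) = 0.834/(8990×5.5572e-08) = 1669 m
R = ρL/A = (1.62×10^-8)(1669)/(5.5572e-08) = 486.6 Ω
V = IR = 2.1 × 486.6 = 1020 V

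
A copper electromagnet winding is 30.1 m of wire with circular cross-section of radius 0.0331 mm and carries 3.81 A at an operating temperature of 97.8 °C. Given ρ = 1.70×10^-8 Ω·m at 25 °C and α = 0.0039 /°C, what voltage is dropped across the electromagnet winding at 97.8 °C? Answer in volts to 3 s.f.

A = πr² = π(3.3100e-05 m)² = 3.442e-09 m²
R₍25₎ = ρL/A = (1.70×10^-8)(30.1)/(3.442e-09) = 148.7 Ω
R₍97.8₎ = R₍25₎(1 + αΔT) = 148.7 × (1 + 0.0039×72.8) = 190.9 Ω
V = IR = 3.81 × 190.9 = 727 V

727 V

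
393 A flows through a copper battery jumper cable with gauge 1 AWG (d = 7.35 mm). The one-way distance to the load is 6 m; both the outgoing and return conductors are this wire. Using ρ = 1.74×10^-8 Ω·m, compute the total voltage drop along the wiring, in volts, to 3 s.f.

1.93 V

A = π(7.35/2 mm)² = π(3.6750e-03 m)² = 4.243e-05 m²
Total conductor length (both ways) L = 2 × 6 = 12 m
R = ρL/A = (1.74×10^-8)(12)/(4.243e-05) = 0.004921 Ω
V = IR = 393 × 0.004921 = 1.93 V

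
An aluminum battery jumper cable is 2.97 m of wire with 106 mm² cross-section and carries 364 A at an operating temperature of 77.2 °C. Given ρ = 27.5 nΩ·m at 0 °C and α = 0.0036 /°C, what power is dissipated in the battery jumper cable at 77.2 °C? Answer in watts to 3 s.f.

130 W

ρ = 27.5 nΩ·m = 2.75×10^-8 Ω·m
A = 106 mm² = 1.060e-04 m²
R₍0₎ = ρL/A = (2.75×10^-8)(2.97)/(1.060e-04) = 7.705×10^-4 Ω
R₍77.2₎ = R₍0₎(1 + αΔT) = 7.705×10^-4 × (1 + 0.0036×77.2) = 9.847×10^-4 Ω
P = I²R = (364)² × 9.847×10^-4 = 130 W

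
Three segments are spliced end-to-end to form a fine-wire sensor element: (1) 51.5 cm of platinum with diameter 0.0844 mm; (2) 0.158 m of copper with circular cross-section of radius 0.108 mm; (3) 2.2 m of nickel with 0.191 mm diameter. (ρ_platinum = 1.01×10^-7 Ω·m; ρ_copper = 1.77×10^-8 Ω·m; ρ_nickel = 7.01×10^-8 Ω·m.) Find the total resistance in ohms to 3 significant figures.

Seg 1: A = π(d/2)² = π(4.2200e-05 m)² = 5.595e-09 m²
R_1 = (1.01×10^-7)(0.515)/(5.595e-09) = 9.297 Ω
Seg 2: A = πr² = π(1.0800e-04 m)² = 3.664e-08 m²
R_2 = (1.77×10^-8)(0.158)/(3.664e-08) = 0.07632 Ω
Seg 3: A = π(d/2)² = π(9.5500e-05 m)² = 2.865e-08 m²
R_3 = (7.01×10^-8)(2.2)/(2.865e-08) = 5.383 Ω
R_total = R_1 + R_2 + R_3 = 14.8 Ω

14.8 Ω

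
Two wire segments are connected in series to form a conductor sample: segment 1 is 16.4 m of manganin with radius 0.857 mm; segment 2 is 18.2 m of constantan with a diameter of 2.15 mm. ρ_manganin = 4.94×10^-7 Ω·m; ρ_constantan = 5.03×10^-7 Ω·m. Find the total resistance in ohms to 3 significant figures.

Segment 1: A = πr² = π(8.5700e-04 m)² = 2.307e-06 m²
R₁ = ρL/A = (4.94×10^-7)(16.4)/(2.307e-06) = 3.511 Ω
Segment 2: A = π(d/2)² = π(1.0750e-03 m)² = 3.631e-06 m²
R₂ = (5.03×10^-7)(18.2)/(3.631e-06) = 2.522 Ω
R = R₁ + R₂ = 6.03 Ω

6.03 Ω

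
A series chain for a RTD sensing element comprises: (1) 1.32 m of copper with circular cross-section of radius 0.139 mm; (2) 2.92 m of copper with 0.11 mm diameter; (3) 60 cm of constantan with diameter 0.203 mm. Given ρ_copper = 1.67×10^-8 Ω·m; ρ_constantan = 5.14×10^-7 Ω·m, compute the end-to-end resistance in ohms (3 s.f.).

15.0 Ω

Seg 1: A = πr² = π(1.3900e-04 m)² = 6.070e-08 m²
R_1 = (1.67×10^-8)(1.32)/(6.070e-08) = 0.3632 Ω
Seg 2: A = π(d/2)² = π(5.5000e-05 m)² = 9.503e-09 m²
R_2 = (1.67×10^-8)(2.92)/(9.503e-09) = 5.131 Ω
Seg 3: A = π(d/2)² = π(1.0150e-04 m)² = 3.237e-08 m²
R_3 = (5.14×10^-7)(0.6)/(3.237e-08) = 9.529 Ω
R_total = R_1 + R_2 + R_3 = 15.0 Ω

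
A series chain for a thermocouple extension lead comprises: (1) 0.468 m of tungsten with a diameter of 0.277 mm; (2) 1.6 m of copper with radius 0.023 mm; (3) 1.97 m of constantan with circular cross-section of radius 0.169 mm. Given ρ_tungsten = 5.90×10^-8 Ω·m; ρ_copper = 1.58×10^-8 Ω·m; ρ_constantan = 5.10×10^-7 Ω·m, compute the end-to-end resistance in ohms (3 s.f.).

26.9 Ω

Seg 1: A = π(d/2)² = π(1.3850e-04 m)² = 6.026e-08 m²
R_1 = (5.90×10^-8)(0.468)/(6.026e-08) = 0.4582 Ω
Seg 2: A = πr² = π(2.3000e-05 m)² = 1.662e-09 m²
R_2 = (1.58×10^-8)(1.6)/(1.662e-09) = 15.21 Ω
Seg 3: A = πr² = π(1.6900e-04 m)² = 8.973e-08 m²
R_3 = (5.10×10^-7)(1.97)/(8.973e-08) = 11.2 Ω
R_total = R_1 + R_2 + R_3 = 26.9 Ω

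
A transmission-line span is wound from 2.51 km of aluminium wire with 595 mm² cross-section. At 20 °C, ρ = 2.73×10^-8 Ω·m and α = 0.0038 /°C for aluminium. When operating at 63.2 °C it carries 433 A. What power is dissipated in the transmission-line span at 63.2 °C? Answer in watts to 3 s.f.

25100 W

A = 595 mm² = 5.950e-04 m²
R₍20₎ = ρL/A = (2.73×10^-8)(2510)/(5.950e-04) = 0.1152 Ω
R₍63.2₎ = R₍20₎(1 + αΔT) = 0.1152 × (1 + 0.0038×43.2) = 0.1341 Ω
P = I²R = (433)² × 0.1341 = 25100 W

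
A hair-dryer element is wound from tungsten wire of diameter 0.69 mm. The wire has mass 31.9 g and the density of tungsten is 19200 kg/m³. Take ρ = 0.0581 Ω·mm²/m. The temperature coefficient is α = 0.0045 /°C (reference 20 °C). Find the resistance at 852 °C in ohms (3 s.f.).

ρ = 0.0581 Ω·mm²/m = 5.81×10^-8 Ω·m
A = π(d/2)² = π(3.4500e-04 m)² = 3.7393e-07 m²
L = m/(density·A) = 0.0319/(19200×3.7393e-07) = 4.443 m
R = ρL/A = (5.81×10^-8)(4.443)/(3.7393e-07) = 0.6904 Ω
R(852 °C) = 0.6904 × (1 + 0.0045×832) = 3.28 Ω

3.28 Ω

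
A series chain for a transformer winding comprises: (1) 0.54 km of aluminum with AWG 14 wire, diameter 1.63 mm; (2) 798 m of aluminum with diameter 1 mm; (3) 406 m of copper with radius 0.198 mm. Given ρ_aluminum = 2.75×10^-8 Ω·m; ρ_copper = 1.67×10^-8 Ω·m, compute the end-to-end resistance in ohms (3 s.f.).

Seg 1: A = π(1.63/2 mm)² = π(8.1500e-04 m)² = 2.087e-06 m²
R_1 = (2.75×10^-8)(540)/(2.087e-06) = 7.116 Ω
Seg 2: A = π(d/2)² = π(5.0000e-04 m)² = 7.854e-07 m²
R_2 = (2.75×10^-8)(798)/(7.854e-07) = 27.94 Ω
Seg 3: A = πr² = π(1.9800e-04 m)² = 1.232e-07 m²
R_3 = (1.67×10^-8)(406)/(1.232e-07) = 55.05 Ω
R_total = R_1 + R_2 + R_3 = 90.1 Ω

90.1 Ω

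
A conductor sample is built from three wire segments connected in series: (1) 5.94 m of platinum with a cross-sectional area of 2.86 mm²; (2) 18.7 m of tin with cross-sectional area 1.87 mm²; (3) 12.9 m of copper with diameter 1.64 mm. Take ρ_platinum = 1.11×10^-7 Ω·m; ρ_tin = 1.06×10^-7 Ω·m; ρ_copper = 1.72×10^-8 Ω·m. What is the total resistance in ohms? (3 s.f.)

1.40 Ω

Seg 1: A = 2.86 mm² = 2.860e-06 m²
R_1 = (1.11×10^-7)(5.94)/(2.860e-06) = 0.2305 Ω
Seg 2: A = 1.87 mm² = 1.870e-06 m²
R_2 = (1.06×10^-7)(18.7)/(1.870e-06) = 1.06 Ω
Seg 3: A = π(d/2)² = π(8.2000e-04 m)² = 2.112e-06 m²
R_3 = (1.72×10^-8)(12.9)/(2.112e-06) = 0.105 Ω
R_total = R_1 + R_2 + R_3 = 1.40 Ω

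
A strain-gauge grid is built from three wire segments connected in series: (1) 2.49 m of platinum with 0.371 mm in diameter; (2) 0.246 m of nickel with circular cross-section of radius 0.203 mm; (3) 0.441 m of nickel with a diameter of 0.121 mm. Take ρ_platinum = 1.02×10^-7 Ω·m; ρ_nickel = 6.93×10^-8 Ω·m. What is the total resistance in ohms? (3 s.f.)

Seg 1: A = π(d/2)² = π(1.8550e-04 m)² = 1.081e-07 m²
R_1 = (1.02×10^-7)(2.49)/(1.081e-07) = 2.349 Ω
Seg 2: A = πr² = π(2.0300e-04 m)² = 1.295e-07 m²
R_2 = (6.93×10^-8)(0.246)/(1.295e-07) = 0.1317 Ω
Seg 3: A = π(d/2)² = π(6.0500e-05 m)² = 1.150e-08 m²
R_3 = (6.93×10^-8)(0.441)/(1.150e-08) = 2.658 Ω
R_total = R_1 + R_2 + R_3 = 5.14 Ω

5.14 Ω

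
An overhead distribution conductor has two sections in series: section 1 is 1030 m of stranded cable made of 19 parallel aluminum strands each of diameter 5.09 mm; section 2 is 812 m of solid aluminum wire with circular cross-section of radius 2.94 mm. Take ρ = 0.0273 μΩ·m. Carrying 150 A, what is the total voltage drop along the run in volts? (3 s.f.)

133 V

ρ = 0.0273 μΩ·m = 2.73×10^-8 Ω·m
Section 1: A_strand = π(2.5450e-03)² = 2.035e-05 m²; R₁ = ρL/(N·A_s) = (2.73×10^-8)(1030)/(19×2.035e-05) = 0.07273 Ω
Section 2: A = πr² = π(2.9400e-03 m)² = 2.715e-05 m²
R₂ = (2.73×10^-8)(812)/(2.715e-05) = 0.8163 Ω
R = R₁ + R₂ = 0.8891 Ω
V = IR = 150 × 0.8891 = 133 V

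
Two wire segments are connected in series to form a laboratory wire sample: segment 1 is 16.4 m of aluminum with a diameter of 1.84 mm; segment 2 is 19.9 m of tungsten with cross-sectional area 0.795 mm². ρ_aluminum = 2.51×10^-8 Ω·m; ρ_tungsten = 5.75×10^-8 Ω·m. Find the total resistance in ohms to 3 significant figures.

Segment 1: A = π(d/2)² = π(9.2000e-04 m)² = 2.659e-06 m²
R₁ = ρL/A = (2.51×10^-8)(16.4)/(2.659e-06) = 0.1548 Ω
Segment 2: A = 0.795 mm² = 7.950e-07 m²
R₂ = (5.75×10^-8)(19.9)/(7.950e-07) = 1.439 Ω
R = R₁ + R₂ = 1.59 Ω

1.59 Ω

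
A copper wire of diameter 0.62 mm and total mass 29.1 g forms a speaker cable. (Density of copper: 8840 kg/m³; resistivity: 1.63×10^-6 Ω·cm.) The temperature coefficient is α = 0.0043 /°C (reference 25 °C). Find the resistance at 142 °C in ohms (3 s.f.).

0.885 Ω

ρ = 1.63×10^-6 Ω·cm = 1.63×10^-8 Ω·m
A = π(d/2)² = π(3.1000e-04 m)² = 3.0191e-07 m²
L = m/(density·A) = 0.0291/(8840×3.0191e-07) = 10.9 m
R = ρL/A = (1.63×10^-8)(10.9)/(3.0191e-07) = 0.5887 Ω
R(142 °C) = 0.5887 × (1 + 0.0043×117) = 0.885 Ω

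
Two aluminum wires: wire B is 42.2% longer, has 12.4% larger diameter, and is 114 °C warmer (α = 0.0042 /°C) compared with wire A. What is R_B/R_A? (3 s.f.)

1.66

R ∝ ρL/d² with ρ ∝ (1+αΔT), so R_B/R_A = (1 + 42.2/100) × (1 + 12.4/100)⁻² × (1 + 0.0042×114)
= 1.422 × 0.7915 × 1.479 = 1.66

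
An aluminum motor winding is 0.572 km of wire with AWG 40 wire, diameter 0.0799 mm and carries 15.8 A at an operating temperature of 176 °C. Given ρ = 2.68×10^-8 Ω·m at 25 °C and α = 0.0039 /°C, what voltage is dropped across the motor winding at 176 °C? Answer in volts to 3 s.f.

A = π(0.0799/2 mm)² = π(3.9950e-05 m)² = 5.014e-09 m²
R₍25₎ = ρL/A = (2.68×10^-8)(572)/(5.014e-09) = 3057 Ω
R₍176₎ = R₍25₎(1 + αΔT) = 3057 × (1 + 0.0039×151) = 4858 Ω
V = IR = 15.8 × 4858 = 76800 V

76800 V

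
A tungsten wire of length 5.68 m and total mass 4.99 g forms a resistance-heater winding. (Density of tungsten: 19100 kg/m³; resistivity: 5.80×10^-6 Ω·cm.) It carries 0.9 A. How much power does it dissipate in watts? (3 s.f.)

5.80 W

ρ = 5.80×10^-6 Ω·cm = 5.80×10^-8 Ω·m
A = m/(density·L) = 0.00499/(19100×5.68) = 4.5996e-08 m²
R = ρL/A = (5.80×10^-8)(5.68)/(4.5996e-08) = 7.162 Ω
P = I²R = (0.9)² × 7.162 = 5.80 W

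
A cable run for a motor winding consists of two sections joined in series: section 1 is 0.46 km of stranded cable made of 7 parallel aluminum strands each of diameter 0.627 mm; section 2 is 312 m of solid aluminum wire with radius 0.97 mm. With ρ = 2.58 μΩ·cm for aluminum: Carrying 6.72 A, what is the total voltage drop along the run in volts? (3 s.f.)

ρ = 2.58 μΩ·cm = 2.58×10^-8 Ω·m
Section 1: A_strand = π(3.1350e-04)² = 3.088e-07 m²; R₁ = ρL/(N·A_s) = (2.58×10^-8)(460)/(7×3.088e-07) = 5.491 Ω
Section 2: A = πr² = π(9.7000e-04 m)² = 2.956e-06 m²
R₂ = (2.58×10^-8)(312)/(2.956e-06) = 2.723 Ω
R = R₁ + R₂ = 8.214 Ω
V = IR = 6.72 × 8.214 = 55.2 V

55.2 V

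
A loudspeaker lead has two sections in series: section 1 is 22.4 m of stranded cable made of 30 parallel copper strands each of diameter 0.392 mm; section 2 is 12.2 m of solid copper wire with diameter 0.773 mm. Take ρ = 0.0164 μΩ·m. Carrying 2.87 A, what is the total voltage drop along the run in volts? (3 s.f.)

1.51 V

ρ = 0.0164 μΩ·m = 1.64×10^-8 Ω·m
Section 1: A_strand = π(1.9600e-04)² = 1.207e-07 m²; R₁ = ρL/(N·A_s) = (1.64×10^-8)(22.4)/(30×1.207e-07) = 0.1015 Ω
Section 2: A = π(d/2)² = π(3.8650e-04 m)² = 4.693e-07 m²
R₂ = (1.64×10^-8)(12.2)/(4.693e-07) = 0.4263 Ω
R = R₁ + R₂ = 0.5278 Ω
V = IR = 2.87 × 0.5278 = 1.51 V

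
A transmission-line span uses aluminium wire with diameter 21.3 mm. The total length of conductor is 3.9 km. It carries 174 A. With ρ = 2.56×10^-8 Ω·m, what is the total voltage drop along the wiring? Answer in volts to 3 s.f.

A = π(d/2)² = π(1.0650e-02 m)² = 3.563e-04 m²
R = ρL/A = (2.56×10^-8)(3900)/(3.563e-04) = 0.2802 Ω
V = IR = 174 × 0.2802 = 48.8 V

48.8 V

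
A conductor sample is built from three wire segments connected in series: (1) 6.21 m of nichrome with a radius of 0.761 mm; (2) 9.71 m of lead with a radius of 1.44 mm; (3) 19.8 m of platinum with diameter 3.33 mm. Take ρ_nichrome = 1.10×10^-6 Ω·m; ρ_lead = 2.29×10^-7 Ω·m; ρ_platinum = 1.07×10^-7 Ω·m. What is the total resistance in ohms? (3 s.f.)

4.34 Ω

Seg 1: A = πr² = π(7.6100e-04 m)² = 1.819e-06 m²
R_1 = (1.10×10^-6)(6.21)/(1.819e-06) = 3.755 Ω
Seg 2: A = πr² = π(1.4400e-03 m)² = 6.514e-06 m²
R_2 = (2.29×10^-7)(9.71)/(6.514e-06) = 0.3413 Ω
Seg 3: A = π(d/2)² = π(1.6650e-03 m)² = 8.709e-06 m²
R_3 = (1.07×10^-7)(19.8)/(8.709e-06) = 0.2433 Ω
R_total = R_1 + R_2 + R_3 = 4.34 Ω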